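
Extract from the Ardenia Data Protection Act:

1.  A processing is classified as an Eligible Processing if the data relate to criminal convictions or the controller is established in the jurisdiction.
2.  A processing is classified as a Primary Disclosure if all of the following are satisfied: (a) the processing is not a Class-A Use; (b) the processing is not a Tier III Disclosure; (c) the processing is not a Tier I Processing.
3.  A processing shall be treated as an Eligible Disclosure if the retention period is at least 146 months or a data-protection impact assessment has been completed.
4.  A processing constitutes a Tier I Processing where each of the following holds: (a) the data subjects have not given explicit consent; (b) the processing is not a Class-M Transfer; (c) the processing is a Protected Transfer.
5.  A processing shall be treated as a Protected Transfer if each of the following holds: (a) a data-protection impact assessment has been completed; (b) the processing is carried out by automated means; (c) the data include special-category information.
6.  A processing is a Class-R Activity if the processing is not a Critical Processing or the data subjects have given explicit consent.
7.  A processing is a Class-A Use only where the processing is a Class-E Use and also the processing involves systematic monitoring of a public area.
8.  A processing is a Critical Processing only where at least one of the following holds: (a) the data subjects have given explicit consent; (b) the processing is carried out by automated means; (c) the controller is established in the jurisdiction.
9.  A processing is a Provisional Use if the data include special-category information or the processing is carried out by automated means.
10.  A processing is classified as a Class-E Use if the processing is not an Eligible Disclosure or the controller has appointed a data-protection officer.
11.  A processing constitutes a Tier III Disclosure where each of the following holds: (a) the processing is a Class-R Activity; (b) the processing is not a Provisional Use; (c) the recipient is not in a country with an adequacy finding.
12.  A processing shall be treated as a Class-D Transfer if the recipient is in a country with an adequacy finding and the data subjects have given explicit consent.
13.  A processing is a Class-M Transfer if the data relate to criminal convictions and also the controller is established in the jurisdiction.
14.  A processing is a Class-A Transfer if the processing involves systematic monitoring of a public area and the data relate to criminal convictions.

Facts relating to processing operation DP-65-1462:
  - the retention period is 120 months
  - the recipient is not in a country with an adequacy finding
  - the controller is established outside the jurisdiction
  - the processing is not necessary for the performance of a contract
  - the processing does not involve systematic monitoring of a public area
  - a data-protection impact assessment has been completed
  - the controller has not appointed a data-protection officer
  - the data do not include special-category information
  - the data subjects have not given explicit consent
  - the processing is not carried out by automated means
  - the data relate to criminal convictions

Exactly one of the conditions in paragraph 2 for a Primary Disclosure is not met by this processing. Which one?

Tier III Disclosure

paragraph 3 — Eligible Disclosure: [retention period: 120 months ≥ 146 months? no] OR [a data-protection impact assessment has been completed? yes] → satisfied.
paragraph 10 — Class-E Use: [not an Eligible Disclosure (paragraph 3)? no] OR [the controller has appointed a data-protection officer? no] → not satisfied.
paragraph 7 — Class-A Use: [Class-E Use (paragraph 10)? no] AND [the processing involves systematic monitoring of a public area? no] → not satisfied.
paragraph 8 — Critical Processing: [the data subjects have given explicit consent? no] OR [the processing is carried out by automated means? no] OR [the controller is established in the jurisdiction? no] → not satisfied.
paragraph 6 — Class-R Activity: [not a Critical Processing (paragraph 8)? yes] OR [the data subjects have given explicit consent? no] → satisfied.
paragraph 9 — Provisional Use: [the data include special-category information? no] OR [the processing is carried out by automated means? no] → not satisfied.
paragraph 11 — Tier III Disclosure: [Class-R Activity (paragraph 6)? yes] AND [not a Provisional Use (paragraph 9)? yes] AND [the recipient is not in a country with an adequacy finding? yes] → satisfied.
paragraph 13 — Class-M Transfer: [the data relate to criminal convictions? yes] AND [the controller is established in the jurisdiction? no] → not satisfied.
paragraph 5 — Protected Transfer: [a data-protection impact assessment has been completed? yes] AND [the processing is carried out by automated means? no] AND [the data include special-category information? no] → not satisfied.
paragraph 4 — Tier I Processing: [the data subjects have not given explicit consent? yes] AND [not a Class-M Transfer (paragraph 13)? yes] AND [Protected Transfer (paragraph 5)? no] → not satisfied.
paragraph 2 — Primary Disclosure: [not a Class-A Use (paragraph 7)? yes] AND [not a Tier III Disclosure (paragraph 11)? no] AND [not a Tier I Processing (paragraph 4)? yes] → not satisfied.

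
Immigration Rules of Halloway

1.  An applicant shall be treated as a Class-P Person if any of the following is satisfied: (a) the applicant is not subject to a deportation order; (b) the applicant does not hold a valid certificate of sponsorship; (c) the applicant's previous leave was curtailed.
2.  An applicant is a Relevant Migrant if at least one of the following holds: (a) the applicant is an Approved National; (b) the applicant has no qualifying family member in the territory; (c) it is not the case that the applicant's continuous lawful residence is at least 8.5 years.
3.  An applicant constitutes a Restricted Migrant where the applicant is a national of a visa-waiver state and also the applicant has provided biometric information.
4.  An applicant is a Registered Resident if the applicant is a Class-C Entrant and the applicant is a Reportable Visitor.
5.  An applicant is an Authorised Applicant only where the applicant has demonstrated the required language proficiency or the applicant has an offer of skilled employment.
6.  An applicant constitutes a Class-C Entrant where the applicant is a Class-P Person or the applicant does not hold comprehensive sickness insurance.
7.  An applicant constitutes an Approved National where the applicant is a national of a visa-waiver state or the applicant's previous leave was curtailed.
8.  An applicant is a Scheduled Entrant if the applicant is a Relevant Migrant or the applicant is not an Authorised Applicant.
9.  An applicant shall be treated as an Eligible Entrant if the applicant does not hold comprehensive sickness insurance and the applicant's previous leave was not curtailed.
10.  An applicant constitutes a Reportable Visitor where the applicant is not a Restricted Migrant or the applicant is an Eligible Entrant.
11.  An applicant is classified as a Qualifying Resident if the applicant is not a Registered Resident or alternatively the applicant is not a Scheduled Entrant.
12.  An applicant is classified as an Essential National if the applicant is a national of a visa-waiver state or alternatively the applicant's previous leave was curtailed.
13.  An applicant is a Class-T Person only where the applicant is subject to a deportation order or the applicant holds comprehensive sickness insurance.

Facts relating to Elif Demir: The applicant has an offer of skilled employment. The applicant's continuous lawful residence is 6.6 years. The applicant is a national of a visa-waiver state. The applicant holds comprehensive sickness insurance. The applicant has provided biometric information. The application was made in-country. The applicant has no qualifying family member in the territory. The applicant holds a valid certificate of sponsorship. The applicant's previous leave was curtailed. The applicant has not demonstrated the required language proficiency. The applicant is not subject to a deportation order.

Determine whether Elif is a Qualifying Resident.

paragraph 1 — Class-P Person: [the applicant is not subject to a deportation order? yes] OR [the applicant does not hold a valid certificate of sponsorship? no] OR [the applicant's previous leave was curtailed? yes] → satisfied.
paragraph 6 — Class-C Entrant: [Class-P Person (paragraph 1)? yes] OR [the applicant does not hold comprehensive sickness insurance? no] → satisfied.
paragraph 3 — Restricted Migrant: [the applicant is a national of a visa-waiver state? yes] AND [the applicant has provided biometric information? yes] → satisfied.
paragraph 9 — Eligible Entrant: [the applicant does not hold comprehensive sickness insurance? no] AND [the applicant's previous leave was not curtailed? no] → not satisfied.
paragraph 10 — Reportable Visitor: [not a Restricted Migrant (paragraph 3)? no] OR [Eligible Entrant (paragraph 9)? no] → not satisfied.
paragraph 4 — Registered Resident: [Class-C Entrant (paragraph 6)? yes] AND [Reportable Visitor (paragraph 10)? no] → not satisfied.
paragraph 7 — Approved National: [the applicant is a national of a visa-waiver state? yes] OR [the applicant's previous leave was curtailed? yes] → satisfied.
paragraph 2 — Relevant Migrant: [Approved National (paragraph 7)? yes] OR [the applicant has no qualifying family member in the territory? yes] OR [applicant's continuous lawful residence: 6.6 years ≥ 8.5 years? no, so negated condition yes] → satisfied.
paragraph 5 — Authorised Applicant: [the applicant has demonstrated the required language proficiency? no] OR [the applicant has an offer of skilled employment? yes] → satisfied.
paragraph 8 — Scheduled Entrant: [Relevant Migrant (paragraph 2)? yes] OR [not an Authorised Applicant (paragraph 5)? no] → satisfied.
paragraph 11 — Qualifying Resident: [not a Registered Resident (paragraph 4)? yes] OR [not a Scheduled Entrant (paragraph 8)? no] → satisfied.

Yes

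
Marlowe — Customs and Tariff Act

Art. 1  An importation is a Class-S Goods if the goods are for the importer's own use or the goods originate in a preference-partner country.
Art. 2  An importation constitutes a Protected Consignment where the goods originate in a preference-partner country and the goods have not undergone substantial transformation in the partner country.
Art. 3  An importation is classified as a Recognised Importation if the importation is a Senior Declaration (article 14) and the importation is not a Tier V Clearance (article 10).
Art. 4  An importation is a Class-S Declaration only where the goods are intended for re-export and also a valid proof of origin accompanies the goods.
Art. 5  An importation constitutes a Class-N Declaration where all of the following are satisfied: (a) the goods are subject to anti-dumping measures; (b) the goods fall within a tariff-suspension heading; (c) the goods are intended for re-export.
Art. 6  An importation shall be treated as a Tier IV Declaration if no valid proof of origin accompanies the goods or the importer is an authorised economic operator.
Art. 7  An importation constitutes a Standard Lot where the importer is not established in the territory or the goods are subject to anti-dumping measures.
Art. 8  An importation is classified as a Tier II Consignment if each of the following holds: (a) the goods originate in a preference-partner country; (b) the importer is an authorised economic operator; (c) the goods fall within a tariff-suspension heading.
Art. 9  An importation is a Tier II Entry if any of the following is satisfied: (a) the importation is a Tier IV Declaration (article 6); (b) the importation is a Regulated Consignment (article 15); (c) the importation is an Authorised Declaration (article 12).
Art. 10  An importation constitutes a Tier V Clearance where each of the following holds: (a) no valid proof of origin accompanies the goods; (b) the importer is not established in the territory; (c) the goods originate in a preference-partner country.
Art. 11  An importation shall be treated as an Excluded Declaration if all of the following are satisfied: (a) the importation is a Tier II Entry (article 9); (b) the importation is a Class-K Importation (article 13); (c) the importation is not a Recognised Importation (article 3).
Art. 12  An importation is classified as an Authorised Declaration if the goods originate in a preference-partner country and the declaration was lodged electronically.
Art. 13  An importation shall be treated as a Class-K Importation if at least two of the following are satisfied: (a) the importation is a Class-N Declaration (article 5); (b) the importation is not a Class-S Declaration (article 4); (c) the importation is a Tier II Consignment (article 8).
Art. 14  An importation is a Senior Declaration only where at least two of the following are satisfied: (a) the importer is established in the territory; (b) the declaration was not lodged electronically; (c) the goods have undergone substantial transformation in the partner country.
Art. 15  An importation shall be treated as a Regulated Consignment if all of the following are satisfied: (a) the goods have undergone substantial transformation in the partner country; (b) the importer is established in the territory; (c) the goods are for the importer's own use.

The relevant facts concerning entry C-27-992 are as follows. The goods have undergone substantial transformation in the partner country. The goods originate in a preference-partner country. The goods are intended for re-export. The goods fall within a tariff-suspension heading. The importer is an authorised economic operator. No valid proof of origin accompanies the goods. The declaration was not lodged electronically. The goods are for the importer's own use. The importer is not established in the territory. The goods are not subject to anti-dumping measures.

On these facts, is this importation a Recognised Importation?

No

Under article 14: the importer is established in the territory? no; the declaration was not lodged electronically? yes; the goods have undergone substantial transformation in the partner country? yes — 2 of 3 hold (need ≥2) → satisfied.
Under article 10: no valid proof of origin accompanies the goods? yes; and the importer is not established in the territory? yes; and the goods originate in a preference-partner country? yes. So the importation is a Tier V Clearance.
Under article 3: Senior Declaration (article 14)? yes; and not a Tier V Clearance (article 10)? no. So the importation is not a Recognised Importation.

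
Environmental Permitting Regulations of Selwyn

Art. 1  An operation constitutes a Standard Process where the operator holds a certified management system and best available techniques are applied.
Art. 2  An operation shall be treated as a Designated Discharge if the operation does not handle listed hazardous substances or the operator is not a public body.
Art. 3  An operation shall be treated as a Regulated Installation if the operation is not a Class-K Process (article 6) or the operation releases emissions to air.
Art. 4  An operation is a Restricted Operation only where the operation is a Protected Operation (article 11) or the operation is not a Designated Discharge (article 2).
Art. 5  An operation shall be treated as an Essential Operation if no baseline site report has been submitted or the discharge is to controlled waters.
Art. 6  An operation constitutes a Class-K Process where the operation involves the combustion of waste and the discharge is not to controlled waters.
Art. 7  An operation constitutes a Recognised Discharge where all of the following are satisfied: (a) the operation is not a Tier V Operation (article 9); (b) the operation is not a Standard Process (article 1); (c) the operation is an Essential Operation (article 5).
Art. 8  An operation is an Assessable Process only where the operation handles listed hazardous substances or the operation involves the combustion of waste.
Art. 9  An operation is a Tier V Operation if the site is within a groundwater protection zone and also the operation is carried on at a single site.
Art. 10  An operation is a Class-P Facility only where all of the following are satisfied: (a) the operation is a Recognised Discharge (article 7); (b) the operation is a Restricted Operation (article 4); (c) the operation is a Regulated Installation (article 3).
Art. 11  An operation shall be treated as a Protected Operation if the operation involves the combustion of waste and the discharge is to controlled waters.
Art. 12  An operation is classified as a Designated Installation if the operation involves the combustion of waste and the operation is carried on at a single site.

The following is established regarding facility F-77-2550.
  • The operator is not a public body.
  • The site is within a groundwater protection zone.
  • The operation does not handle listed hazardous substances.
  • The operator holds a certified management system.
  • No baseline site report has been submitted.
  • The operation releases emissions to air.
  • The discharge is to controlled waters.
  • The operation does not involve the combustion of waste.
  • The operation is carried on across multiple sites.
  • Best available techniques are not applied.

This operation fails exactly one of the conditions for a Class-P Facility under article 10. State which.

article 9 — Tier V Operation: [the site is within a groundwater protection zone? yes] AND [the operation is carried on at a single site? no] → not satisfied.
article 1 — Standard Process: [the operator holds a certified management system? yes] AND [best available techniques are applied? no] → not satisfied.
article 5 — Essential Operation: [no baseline site report has been submitted? yes] OR [the discharge is to controlled waters? yes] → satisfied.
article 7 — Recognised Discharge: [not a Tier V Operation (article 9)? yes] AND [not a Standard Process (article 1)? yes] AND [Essential Operation (article 5)? yes] → satisfied.
article 11 — Protected Operation: [the operation involves the combustion of waste? no] AND [the discharge is to controlled waters? yes] → not satisfied.
article 2 — Designated Discharge: [the operation does not handle listed hazardous substances? yes] OR [the operator is not a public body? yes] → satisfied.
article 4 — Restricted Operation: [Protected Operation (article 11)? no] OR [not a Designated Discharge (article 2)? no] → not satisfied.
article 6 — Class-K Process: [the operation involves the combustion of waste? no] AND [the discharge is not to controlled waters? no] → not satisfied.
article 3 — Regulated Installation: [not a Class-K Process (article 6)? yes] OR [the operation releases emissions to air? yes] → satisfied.
article 10 — Class-P Facility: [Recognised Discharge (article 7)? yes] AND [Restricted Operation (article 4)? no] AND [Regulated Installation (article 3)? yes] → not satisfied.

Restricted Operation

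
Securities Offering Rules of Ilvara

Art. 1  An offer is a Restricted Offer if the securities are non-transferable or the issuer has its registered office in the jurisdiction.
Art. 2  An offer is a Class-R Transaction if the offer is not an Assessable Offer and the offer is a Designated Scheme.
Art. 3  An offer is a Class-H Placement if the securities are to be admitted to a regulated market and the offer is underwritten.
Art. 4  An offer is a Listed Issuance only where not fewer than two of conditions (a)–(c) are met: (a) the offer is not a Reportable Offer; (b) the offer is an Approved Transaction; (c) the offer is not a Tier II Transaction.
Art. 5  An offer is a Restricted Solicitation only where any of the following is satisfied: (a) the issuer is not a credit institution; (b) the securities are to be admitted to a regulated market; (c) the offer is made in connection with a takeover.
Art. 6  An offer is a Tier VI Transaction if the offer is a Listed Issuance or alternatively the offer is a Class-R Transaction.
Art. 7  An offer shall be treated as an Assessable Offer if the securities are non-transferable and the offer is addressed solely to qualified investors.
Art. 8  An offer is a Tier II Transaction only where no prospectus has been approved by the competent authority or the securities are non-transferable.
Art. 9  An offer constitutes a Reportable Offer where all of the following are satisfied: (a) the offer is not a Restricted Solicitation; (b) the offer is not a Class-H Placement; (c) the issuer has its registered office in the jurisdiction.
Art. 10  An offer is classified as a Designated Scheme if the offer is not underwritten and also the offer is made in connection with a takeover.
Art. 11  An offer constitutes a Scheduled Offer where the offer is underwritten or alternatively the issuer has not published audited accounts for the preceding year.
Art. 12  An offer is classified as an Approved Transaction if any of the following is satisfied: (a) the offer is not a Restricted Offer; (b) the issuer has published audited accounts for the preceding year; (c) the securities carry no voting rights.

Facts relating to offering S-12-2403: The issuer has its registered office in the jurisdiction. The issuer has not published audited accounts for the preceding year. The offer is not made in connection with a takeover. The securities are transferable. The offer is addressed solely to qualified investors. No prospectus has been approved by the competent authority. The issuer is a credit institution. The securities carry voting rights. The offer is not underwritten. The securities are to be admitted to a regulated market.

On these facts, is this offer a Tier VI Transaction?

Under article 5: the issuer is not a credit institution? no; or the securities are to be admitted to a regulated market? yes; or the offer is made in connection with a takeover? no. So the offer is a Restricted Solicitation.
Under article 3: the securities are to be admitted to a regulated market? yes; and the offer is underwritten? no. So the offer is not a Class-H Placement.
Under article 9: not a Restricted Solicitation (article 5)? no; and not a Class-H Placement (article 3)? yes; and the issuer has its registered office in the jurisdiction? yes. So the offer is not a Reportable Offer.
Under article 1: the securities are non-transferable? no; or the issuer has its registered office in the jurisdiction? yes. So the offer is a Restricted Offer.
Under article 12: not a Restricted Offer (article 1)? no; or the issuer has published audited accounts for the preceding year? no; or the securities carry no voting rights? no. So the offer is not an Approved Transaction.
Under article 8: no prospectus has been approved by the competent authority? yes; or the securities are non-transferable? no. So the offer is a Tier II Transaction.
Under article 4: not a Reportable Offer (article 9)? yes; Approved Transaction (article 12)? no; not a Tier II Transaction (article 8)? no — 1 of 3 hold (need ≥2) → not satisfied.
Under article 7: the securities are non-transferable? no; and the offer is addressed solely to qualified investors? yes. So the offer is not an Assessable Offer.
Under article 10: the offer is not underwritten? yes; and the offer is made in connection with a takeover? no. So the offer is not a Designated Scheme.
Under article 2: not an Assessable Offer (article 7)? yes; and Designated Scheme (article 10)? no. So the offer is not a Class-R Transaction.
Under article 6: Listed Issuance (article 4)? no; or Class-R Transaction (article 2)? no. So the offer is not a Tier VI Transaction.

No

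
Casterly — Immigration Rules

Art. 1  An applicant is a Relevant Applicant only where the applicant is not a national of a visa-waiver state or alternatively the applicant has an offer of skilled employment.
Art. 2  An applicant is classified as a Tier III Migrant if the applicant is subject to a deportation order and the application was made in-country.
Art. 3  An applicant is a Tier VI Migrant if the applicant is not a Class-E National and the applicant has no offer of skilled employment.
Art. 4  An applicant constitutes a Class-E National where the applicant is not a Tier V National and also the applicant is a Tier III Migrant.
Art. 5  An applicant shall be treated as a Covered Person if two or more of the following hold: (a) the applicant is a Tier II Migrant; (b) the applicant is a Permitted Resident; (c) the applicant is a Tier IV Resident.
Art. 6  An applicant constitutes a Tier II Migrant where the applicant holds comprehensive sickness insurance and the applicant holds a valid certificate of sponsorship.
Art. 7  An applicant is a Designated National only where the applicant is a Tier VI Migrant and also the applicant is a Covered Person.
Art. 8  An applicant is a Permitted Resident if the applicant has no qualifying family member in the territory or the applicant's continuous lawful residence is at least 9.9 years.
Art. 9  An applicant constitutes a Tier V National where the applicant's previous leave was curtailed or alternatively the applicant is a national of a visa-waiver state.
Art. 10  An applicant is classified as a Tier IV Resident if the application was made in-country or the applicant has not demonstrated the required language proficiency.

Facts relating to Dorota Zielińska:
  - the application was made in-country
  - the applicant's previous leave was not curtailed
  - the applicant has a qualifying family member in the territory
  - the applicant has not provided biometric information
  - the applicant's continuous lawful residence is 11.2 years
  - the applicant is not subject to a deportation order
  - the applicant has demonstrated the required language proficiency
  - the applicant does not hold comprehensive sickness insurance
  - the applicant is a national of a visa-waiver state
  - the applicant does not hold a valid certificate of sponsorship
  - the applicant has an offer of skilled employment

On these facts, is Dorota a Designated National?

article 9 — Tier V National: [the applicant's previous leave was curtailed? no] OR [the applicant is a national of a visa-waiver state? yes] → satisfied.
article 2 — Tier III Migrant: [the applicant is subject to a deportation order? no] AND [the application was made in-country? yes] → not satisfied.
article 4 — Class-E National: [not a Tier V National (article 9)? no] AND [Tier III Migrant (article 2)? no] → not satisfied.
article 3 — Tier VI Migrant: [not a Class-E National (article 4)? yes] AND [the applicant has no offer of skilled employment? no] → not satisfied.
article 6 — Tier II Migrant: [the applicant holds comprehensive sickness insurance? no] AND [the applicant holds a valid certificate of sponsorship? no] → not satisfied.
article 8 — Permitted Resident: [the applicant has no qualifying family member in the territory? no] OR [applicant's continuous lawful residence: 11.2 years ≥ 9.9 years? yes] → satisfied.
article 10 — Tier IV Resident: [the application was made in-country? yes] OR [the applicant has not demonstrated the required language proficiency? no] → satisfied.
article 5 — Covered Person: Tier II Migrant (article 6)? no; Permitted Resident (article 8)? yes; Tier IV Resident (article 10)? yes — 2 of 3 hold (need ≥2) → satisfied.
article 7 — Designated National: [Tier VI Migrant (article 3)? no] AND [Covered Person (article 5)? yes] → not satisfied.

No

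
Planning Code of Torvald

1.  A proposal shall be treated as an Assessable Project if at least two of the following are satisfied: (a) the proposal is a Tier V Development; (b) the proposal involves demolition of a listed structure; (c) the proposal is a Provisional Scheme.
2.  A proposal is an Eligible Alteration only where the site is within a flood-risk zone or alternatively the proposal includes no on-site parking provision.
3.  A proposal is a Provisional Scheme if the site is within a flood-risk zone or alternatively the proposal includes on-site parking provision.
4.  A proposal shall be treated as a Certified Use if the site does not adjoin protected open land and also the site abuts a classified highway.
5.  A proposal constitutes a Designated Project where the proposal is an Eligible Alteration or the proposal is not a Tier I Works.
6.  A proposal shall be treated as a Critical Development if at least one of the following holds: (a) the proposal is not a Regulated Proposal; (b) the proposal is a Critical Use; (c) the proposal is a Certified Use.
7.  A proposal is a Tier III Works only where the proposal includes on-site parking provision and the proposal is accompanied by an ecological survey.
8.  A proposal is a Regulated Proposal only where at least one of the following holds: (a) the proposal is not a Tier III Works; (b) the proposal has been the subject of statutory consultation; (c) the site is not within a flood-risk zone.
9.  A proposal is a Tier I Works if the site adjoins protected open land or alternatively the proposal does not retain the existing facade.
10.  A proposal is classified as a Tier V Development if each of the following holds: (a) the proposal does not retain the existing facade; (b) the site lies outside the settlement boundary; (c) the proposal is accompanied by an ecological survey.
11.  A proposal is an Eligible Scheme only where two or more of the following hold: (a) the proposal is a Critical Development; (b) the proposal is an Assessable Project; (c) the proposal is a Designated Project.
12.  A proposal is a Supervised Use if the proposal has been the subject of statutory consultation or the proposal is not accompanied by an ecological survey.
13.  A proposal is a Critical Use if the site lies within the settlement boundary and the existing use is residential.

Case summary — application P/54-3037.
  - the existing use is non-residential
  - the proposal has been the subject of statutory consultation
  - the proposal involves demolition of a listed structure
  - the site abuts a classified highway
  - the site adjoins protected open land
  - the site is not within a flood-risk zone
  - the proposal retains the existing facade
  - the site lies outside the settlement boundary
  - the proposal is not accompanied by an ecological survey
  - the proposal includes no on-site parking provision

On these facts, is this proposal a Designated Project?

Yes

paragraph 2 — Eligible Alteration: [the site is within a flood-risk zone? no] OR [the proposal includes no on-site parking provision? yes] → satisfied.
paragraph 9 — Tier I Works: [the site adjoins protected open land? yes] OR [the proposal does not retain the existing facade? no] → satisfied.
paragraph 5 — Designated Project: [Eligible Alteration (paragraph 2)? yes] OR [not a Tier I Works (paragraph 9)? no] → satisfied.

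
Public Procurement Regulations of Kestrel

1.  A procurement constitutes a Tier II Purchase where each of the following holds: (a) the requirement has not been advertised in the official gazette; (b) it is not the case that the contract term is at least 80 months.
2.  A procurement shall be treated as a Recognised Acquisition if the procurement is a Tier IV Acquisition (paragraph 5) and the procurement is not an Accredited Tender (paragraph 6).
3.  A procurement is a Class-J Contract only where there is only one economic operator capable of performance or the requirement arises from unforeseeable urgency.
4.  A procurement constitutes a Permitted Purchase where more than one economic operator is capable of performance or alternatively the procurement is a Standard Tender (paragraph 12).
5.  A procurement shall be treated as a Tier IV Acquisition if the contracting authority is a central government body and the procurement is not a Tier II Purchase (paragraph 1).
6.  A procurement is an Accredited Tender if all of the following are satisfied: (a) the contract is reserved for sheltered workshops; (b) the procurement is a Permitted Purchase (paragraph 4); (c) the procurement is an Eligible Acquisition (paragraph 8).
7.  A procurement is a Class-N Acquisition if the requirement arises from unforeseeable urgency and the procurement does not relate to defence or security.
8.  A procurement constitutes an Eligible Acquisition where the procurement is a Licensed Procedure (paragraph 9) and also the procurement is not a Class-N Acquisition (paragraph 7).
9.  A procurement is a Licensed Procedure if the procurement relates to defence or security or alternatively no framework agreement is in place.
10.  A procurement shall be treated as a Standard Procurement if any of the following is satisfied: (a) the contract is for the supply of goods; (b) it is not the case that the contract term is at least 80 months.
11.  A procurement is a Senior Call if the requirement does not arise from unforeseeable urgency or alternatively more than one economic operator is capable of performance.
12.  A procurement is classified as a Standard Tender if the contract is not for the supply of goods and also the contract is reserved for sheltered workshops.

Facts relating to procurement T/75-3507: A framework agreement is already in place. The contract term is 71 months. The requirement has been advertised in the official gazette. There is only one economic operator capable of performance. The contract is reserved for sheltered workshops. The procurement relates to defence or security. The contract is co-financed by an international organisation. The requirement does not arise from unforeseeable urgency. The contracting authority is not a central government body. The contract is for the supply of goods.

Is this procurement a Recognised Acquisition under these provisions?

No

paragraph 1 — Tier II Purchase: [the requirement has not been advertised in the official gazette? no] AND [contract term: 71 months ≥ 80 months? no, so negated condition yes] → not satisfied.
paragraph 5 — Tier IV Acquisition: [the contracting authority is a central government body? no] AND [not a Tier II Purchase (paragraph 1)? yes] → not satisfied.
paragraph 12 — Standard Tender: [the contract is not for the supply of goods? no] AND [the contract is reserved for sheltered workshops? yes] → not satisfied.
paragraph 4 — Permitted Purchase: [more than one economic operator is capable of performance? no] OR [Standard Tender (paragraph 12)? no] → not satisfied.
paragraph 9 — Licensed Procedure: [the procurement relates to defence or security? yes] OR [no framework agreement is in place? no] → satisfied.
paragraph 7 — Class-N Acquisition: [the requirement arises from unforeseeable urgency? no] AND [the procurement does not relate to defence or security? no] → not satisfied.
paragraph 8 — Eligible Acquisition: [Licensed Procedure (paragraph 9)? yes] AND [not a Class-N Acquisition (paragraph 7)? yes] → satisfied.
paragraph 6 — Accredited Tender: [the contract is reserved for sheltered workshops? yes] AND [Permitted Purchase (paragraph 4)? no] AND [Eligible Acquisition (paragraph 8)? yes] → not satisfied.
paragraph 2 — Recognised Acquisition: [Tier IV Acquisition (paragraph 5)? no] AND [not an Accredited Tender (paragraph 6)? yes] → not satisfied.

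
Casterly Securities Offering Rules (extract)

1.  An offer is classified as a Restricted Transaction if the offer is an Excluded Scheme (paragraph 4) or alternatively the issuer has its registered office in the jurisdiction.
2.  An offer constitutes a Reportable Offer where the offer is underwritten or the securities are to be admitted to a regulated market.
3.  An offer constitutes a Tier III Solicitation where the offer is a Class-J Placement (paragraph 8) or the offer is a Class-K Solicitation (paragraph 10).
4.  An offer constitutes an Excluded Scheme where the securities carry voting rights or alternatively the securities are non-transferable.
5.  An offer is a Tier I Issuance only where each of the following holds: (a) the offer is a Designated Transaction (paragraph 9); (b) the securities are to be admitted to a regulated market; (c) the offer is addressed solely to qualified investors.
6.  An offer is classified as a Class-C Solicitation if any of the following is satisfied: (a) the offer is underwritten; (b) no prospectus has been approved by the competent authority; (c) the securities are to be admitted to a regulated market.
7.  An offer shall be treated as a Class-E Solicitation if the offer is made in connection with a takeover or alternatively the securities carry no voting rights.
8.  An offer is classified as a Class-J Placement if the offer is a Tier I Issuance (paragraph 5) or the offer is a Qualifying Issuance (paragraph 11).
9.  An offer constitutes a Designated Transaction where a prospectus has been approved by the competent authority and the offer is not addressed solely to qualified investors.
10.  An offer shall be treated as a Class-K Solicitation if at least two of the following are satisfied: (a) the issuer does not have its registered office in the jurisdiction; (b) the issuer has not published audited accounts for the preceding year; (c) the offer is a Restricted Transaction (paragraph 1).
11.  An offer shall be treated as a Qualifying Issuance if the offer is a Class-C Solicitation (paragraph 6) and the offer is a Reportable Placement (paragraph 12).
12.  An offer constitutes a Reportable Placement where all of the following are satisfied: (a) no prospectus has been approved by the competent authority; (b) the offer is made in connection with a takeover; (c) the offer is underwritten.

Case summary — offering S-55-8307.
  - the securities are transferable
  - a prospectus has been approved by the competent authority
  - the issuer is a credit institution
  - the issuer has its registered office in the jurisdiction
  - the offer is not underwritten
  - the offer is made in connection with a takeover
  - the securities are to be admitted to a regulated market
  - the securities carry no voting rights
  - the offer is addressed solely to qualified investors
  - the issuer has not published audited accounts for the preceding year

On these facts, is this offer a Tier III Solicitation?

paragraph 9 — Designated Transaction: [a prospectus has been approved by the competent authority? yes] AND [the offer is not addressed solely to qualified investors? no] → not satisfied.
paragraph 5 — Tier I Issuance: [Designated Transaction (paragraph 9)? no] AND [the securities are to be admitted to a regulated market? yes] AND [the offer is addressed solely to qualified investors? yes] → not satisfied.
paragraph 6 — Class-C Solicitation: [the offer is underwritten? no] OR [no prospectus has been approved by the competent authority? no] OR [the securities are to be admitted to a regulated market? yes] → satisfied.
paragraph 12 — Reportable Placement: [no prospectus has been approved by the competent authority? no] AND [the offer is made in connection with a takeover? yes] AND [the offer is underwritten? no] → not satisfied.
paragraph 11 — Qualifying Issuance: [Class-C Solicitation (paragraph 6)? yes] AND [Reportable Placement (paragraph 12)? no] → not satisfied.
paragraph 8 — Class-J Placement: [Tier I Issuance (paragraph 5)? no] OR [Qualifying Issuance (paragraph 11)? no] → not satisfied.
paragraph 4 — Excluded Scheme: [the securities carry voting rights? no] OR [the securities are non-transferable? no] → not satisfied.
paragraph 1 — Restricted Transaction: [Excluded Scheme (paragraph 4)? no] OR [the issuer has its registered office in the jurisdiction? yes] → satisfied.
paragraph 10 — Class-K Solicitation: the issuer does not have its registered office in the jurisdiction? no; the issuer has not published audited accounts for the preceding year? yes; Restricted Transaction (paragraph 1)? yes — 2 of 3 hold (need ≥2) → satisfied.
paragraph 3 — Tier III Solicitation: [Class-J Placement (paragraph 8)? no] OR [Class-K Solicitation (paragraph 10)? yes] → satisfied.

Yes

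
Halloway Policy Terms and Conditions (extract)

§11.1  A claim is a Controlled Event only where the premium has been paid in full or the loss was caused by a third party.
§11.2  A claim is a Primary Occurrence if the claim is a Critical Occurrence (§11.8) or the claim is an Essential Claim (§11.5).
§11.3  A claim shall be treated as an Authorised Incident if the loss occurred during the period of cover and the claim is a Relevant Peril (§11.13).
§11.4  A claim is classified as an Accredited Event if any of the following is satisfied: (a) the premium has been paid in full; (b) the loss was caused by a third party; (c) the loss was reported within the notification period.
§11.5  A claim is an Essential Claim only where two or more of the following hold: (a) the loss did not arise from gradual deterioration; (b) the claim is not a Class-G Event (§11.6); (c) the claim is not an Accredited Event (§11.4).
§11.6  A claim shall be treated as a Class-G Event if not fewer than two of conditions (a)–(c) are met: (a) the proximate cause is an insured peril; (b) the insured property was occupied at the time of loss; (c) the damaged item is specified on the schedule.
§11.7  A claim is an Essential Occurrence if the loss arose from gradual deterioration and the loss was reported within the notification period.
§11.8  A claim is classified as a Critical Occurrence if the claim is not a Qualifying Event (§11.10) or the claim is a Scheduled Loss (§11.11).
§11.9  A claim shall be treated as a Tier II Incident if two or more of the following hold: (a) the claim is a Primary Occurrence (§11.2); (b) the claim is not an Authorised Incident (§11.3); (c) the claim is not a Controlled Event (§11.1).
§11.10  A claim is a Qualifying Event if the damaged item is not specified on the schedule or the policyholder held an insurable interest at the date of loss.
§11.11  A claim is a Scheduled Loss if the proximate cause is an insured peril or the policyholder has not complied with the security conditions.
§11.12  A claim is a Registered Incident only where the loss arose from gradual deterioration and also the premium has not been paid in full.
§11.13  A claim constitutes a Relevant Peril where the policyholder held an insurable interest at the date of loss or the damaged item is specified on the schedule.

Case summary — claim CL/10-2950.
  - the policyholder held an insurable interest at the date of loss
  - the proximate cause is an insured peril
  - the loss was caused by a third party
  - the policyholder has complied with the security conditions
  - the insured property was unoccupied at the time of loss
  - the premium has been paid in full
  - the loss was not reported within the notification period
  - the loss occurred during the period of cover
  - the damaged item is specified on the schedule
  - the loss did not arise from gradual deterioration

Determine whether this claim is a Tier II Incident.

No

§11.10 — Qualifying Event: [the damaged item is not specified on the schedule? no] OR [the policyholder held an insurable interest at the date of loss? yes] → satisfied.
§11.11 — Scheduled Loss: [the proximate cause is an insured peril? yes] OR [the policyholder has not complied with the security conditions? no] → satisfied.
§11.8 — Critical Occurrence: [not a Qualifying Event (§11.10)? no] OR [Scheduled Loss (§11.11)? yes] → satisfied.
§11.6 — Class-G Event: the proximate cause is an insured peril? yes; the insured property was occupied at the time of loss? no; the damaged item is specified on the schedule? yes — 2 of 3 hold (need ≥2) → satisfied.
§11.4 — Accredited Event: [the premium has been paid in full? yes] OR [the loss was caused by a third party? yes] OR [the loss was reported within the notification period? no] → satisfied.
§11.5 — Essential Claim: the loss did not arise from gradual deterioration? yes; not a Class-G Event (§11.6)? no; not an Accredited Event (§11.4)? no — 1 of 3 hold (need ≥2) → not satisfied.
§11.2 — Primary Occurrence: [Critical Occurrence (§11.8)? yes] OR [Essential Claim (§11.5)? no] → satisfied.
§11.13 — Relevant Peril: [the policyholder held an insurable interest at the date of loss? yes] OR [the damaged item is specified on the schedule? yes] → satisfied.
§11.3 — Authorised Incident: [the loss occurred during the period of cover? yes] AND [Relevant Peril (§11.13)? yes] → satisfied.
§11.1 — Controlled Event: [the premium has been paid in full? yes] OR [the loss was caused by a third party? yes] → satisfied.
§11.9 — Tier II Incident: Primary Occurrence (§11.2)? yes; not an Authorised Incident (§11.3)? no; not a Controlled Event (§11.1)? no — 1 of 3 hold (need ≥2) → not satisfied.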